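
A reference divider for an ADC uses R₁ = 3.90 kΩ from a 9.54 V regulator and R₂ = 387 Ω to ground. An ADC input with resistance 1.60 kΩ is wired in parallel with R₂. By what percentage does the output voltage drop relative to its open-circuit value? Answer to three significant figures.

Unloaded V = 9.54 × 387/4287 = 0.8612 V.
Loaded: R₂‖R_L = 311.6 Ω, giving V = 9.54 × 311.6/4212 = 0.7059 V.
Drop = (0.8612 − 0.7059) / 0.8612 = 18.0 %.

18.0 %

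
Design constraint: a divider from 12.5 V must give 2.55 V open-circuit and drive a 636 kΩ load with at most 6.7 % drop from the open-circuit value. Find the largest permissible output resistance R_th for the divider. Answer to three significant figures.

R_th ≤ 45.7 kΩ

Loading drop = R_th/(R_th + R_L) ≤ 0.0670, so R_th ≤ R_L · ε/(1−ε) = 636 kΩ × 0.0670/0.9330 = 45.7 kΩ.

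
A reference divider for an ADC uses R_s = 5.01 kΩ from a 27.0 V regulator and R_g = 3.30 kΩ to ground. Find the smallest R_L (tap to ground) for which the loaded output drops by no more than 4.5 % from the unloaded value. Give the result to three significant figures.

Output resistance R_th = R_s‖R_g = (5.01 × 3.30)/8.310 = 1.990 kΩ.
The fractional drop is R_th/(R_th + R_L); requiring this ≤ 0.0450 gives R_L ≥ R_th(1/0.0450 − 1) = 1.990 × 21.22 = 42.2 kΩ.

R_L(min) ≈ 42.2 kΩ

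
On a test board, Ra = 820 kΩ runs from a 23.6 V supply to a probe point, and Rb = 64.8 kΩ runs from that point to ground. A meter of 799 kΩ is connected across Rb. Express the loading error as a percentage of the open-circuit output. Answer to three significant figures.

6.99 %

The divider's output (Thévenin) resistance is Ra‖Rb = 60.05 kΩ.
Fractional drop under load = R_th/(R_th + R_L) = 60.05 / (60.05 + 799) = 0.06991.
So the output falls by 6.99 %.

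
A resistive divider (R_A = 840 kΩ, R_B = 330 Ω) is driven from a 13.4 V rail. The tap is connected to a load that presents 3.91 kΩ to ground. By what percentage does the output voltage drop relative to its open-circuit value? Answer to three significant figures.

The divider's output (Thévenin) resistance is R_A‖R_B = 329.9 Ω.
Fractional drop under load = R_th/(R_th + R_L) = 329.9 / (329.9 + 3910) = 0.07780.
So the output falls by 7.78 %.

7.78 %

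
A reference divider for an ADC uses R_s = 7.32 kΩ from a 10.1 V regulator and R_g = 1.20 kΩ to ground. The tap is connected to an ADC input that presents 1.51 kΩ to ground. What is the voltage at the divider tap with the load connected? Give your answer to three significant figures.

The load sits in parallel with R_g: R_g‖R_L = (1.20 × 1.51) / (1.20 + 1.51) = 0.6686 kΩ.
V_out = 10.1 × 0.6686 / (7.32 + 0.6686) = 10.1 × 0.6686/7.989 = 0.845 V.
(Unloaded it would have been 1.42 V.)

V_out ≈ 0.845 V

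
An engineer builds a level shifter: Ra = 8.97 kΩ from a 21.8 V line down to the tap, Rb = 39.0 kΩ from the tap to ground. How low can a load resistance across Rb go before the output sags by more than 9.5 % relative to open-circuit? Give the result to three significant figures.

Output resistance R_th = Ra‖Rb = (8.97 × 39.0)/47.97 = 7.293 kΩ.
The fractional drop is R_th/(R_th + R_L); requiring this ≤ 0.0950 gives R_L ≥ R_th(1/0.0950 − 1) = 7.293 × 9.526 = 69.5 kΩ.

R_L(min) ≈ 69.5 kΩ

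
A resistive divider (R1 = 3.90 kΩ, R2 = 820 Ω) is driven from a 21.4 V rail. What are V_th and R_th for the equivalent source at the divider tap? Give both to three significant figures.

V_th = 3.72 V, R_th = 678 Ω

V_th is the open-circuit tap voltage: 21.4 × 820/(3900 + 820) = 3.72 V.
With the supply zeroed, R1 and R2 appear in parallel from the tap: R_th = R1‖R2 = (3900 × 820)/4720 = 678 Ω.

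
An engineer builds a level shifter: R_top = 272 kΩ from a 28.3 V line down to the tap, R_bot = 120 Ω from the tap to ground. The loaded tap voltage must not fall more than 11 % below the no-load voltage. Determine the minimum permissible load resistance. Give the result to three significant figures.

Output resistance R_th = R_top‖R_bot = (272000 × 120)/272100 = 119.9 Ω.
The fractional drop is R_th/(R_th + R_L); requiring this ≤ 0.110 gives R_L ≥ R_th(1/0.110 − 1) = 119.9 × 8.091 = 970 Ω.

R_L(min) ≈ 970 Ω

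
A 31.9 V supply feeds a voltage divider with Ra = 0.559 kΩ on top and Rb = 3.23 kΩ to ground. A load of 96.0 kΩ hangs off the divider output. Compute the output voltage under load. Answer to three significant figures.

V_out ≈ 27.1 V

The load sits in parallel with Rb: Rb‖R_L = (3230 × 96000) / (3230 + 96000) = 3125 Ω.
V_out = 31.9 × 3125 / (559 + 3125) = 31.9 × 3125/3684 = 27.1 V.
(Unloaded it would have been 27.2 V.)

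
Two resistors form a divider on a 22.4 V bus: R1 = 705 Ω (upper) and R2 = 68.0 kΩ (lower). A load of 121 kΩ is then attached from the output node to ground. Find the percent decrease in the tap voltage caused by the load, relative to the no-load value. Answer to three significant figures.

0.573 %

The divider's output (Thévenin) resistance is R1‖R2 = 697.8 Ω.
Fractional drop under load = R_th/(R_th + R_L) = 697.8 / (697.8 + 121000) = 0.005734.
So the output falls by 0.573 %.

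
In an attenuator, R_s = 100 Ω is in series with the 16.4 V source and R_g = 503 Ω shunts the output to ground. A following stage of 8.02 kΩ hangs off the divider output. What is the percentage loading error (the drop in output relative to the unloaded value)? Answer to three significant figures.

1.03 %

The divider's output (Thévenin) resistance is R_s‖R_g = 83.42 Ω.
Fractional drop under load = R_th/(R_th + R_L) = 83.42 / (83.42 + 8020) = 0.01029.
So the output falls by 1.03 %.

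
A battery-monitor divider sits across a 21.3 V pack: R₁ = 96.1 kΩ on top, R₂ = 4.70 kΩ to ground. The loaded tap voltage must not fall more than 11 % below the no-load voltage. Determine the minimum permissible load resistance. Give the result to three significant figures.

R_L(min) ≈ 36.3 kΩ

Output resistance R_th = R₁‖R₂ = (96.1 × 4.70)/100.8 = 4.481 kΩ.
The fractional drop is R_th/(R_th + R_L); requiring this ≤ 0.110 gives R_L ≥ R_th(1/0.110 − 1) = 4.481 × 8.091 = 36.3 kΩ.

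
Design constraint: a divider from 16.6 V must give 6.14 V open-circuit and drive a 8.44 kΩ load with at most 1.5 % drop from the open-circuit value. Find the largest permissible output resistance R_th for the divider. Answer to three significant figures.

R_th ≤ 129 Ω

Loading drop = R_th/(R_th + R_L) ≤ 0.0150, so R_th ≤ R_L · ε/(1−ε) = 8.44 kΩ × 0.0150/0.9850 = 129 Ω.
(Any R1, R2 with R2/(R1+R2) = 0.370 and R1‖R2 ≤ 129 Ω will meet the spec.)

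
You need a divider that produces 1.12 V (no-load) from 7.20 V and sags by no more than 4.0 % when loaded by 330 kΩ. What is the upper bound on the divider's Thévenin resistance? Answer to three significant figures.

R_th ≤ 13.8 kΩ

Loading drop = R_th/(R_th + R_L) ≤ 0.0400, so R_th ≤ R_L · ε/(1−ε) = 330 kΩ × 0.0400/0.9600 = 13.8 kΩ.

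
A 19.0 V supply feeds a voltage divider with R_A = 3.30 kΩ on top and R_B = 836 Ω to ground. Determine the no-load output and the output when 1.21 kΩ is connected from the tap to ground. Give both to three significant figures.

Open-circuit: V = 19.0 × 836/(3300 + 836) = 3.84 V.
With the load, R_B becomes R_B‖R_L = 494.4 Ω, so V = 19.0 × 494.4/3794 = 2.48 V.

Unloaded: 3.84 V; loaded: 2.48 V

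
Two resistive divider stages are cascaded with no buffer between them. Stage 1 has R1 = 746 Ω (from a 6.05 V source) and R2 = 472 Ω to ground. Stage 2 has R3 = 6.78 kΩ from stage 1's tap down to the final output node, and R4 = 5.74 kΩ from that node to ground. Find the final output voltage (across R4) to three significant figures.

V_out ≈ 1.05 V

Stage 2 presents R3+R4 = 12520 Ω as a load on stage 1's tap.
Stage 1's lower leg becomes R2‖(R3+R4) = 454.9 Ω, so V_mid = 6.05 × 454.9/1201 = 2.292 V.
Stage 2 is itself unloaded: V_out = V_mid × R4/(R3+R4) = 2.292 × 5740/12520 = 1.05 V.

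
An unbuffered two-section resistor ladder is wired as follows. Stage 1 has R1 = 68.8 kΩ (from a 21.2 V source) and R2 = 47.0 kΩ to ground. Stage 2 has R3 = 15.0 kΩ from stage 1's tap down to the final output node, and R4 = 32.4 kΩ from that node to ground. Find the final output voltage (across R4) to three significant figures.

Stage 2 presents R3+R4 = 47.40 kΩ as a load on stage 1's tap.
Stage 1's lower leg becomes R2‖(R3+R4) = 23.60 kΩ, so V_mid = 21.2 × 23.60/92.40 = 5.415 V.
Stage 2 is itself unloaded: V_out = V_mid × R4/(R3+R4) = 5.415 × 32.4/47.40 = 3.70 V.

V_out ≈ 3.70 V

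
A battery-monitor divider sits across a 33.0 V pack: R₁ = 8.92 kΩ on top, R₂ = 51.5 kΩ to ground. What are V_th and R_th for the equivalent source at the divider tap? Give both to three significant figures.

V_th is the open-circuit tap voltage: 33.0 × 51.5/(8.92 + 51.5) = 28.1 V.
With the supply zeroed, R₁ and R₂ appear in parallel from the tap: R_th = R₁‖R₂ = (8.92 × 51.5)/60.42 = 7.60 kΩ.

V_th = 28.1 V, R_th = 7.60 kΩ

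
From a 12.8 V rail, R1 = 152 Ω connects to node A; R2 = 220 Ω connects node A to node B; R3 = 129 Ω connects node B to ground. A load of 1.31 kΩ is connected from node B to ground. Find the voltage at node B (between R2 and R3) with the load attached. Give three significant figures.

At node B, R3 is in parallel with the load: R3‖R_L = 117.4 Ω.
Below node A the resistance is R2 + (R3‖R_L) = 337.4 Ω, so V_A = 12.8 × 337.4/489.4 = 8.825 V.
Then V_B = V_A × (R3‖R_L)/(R2 + R3‖R_L) = 8.825 × 117.4/337.4 = 3.07 V.

V ≈ 3.07 V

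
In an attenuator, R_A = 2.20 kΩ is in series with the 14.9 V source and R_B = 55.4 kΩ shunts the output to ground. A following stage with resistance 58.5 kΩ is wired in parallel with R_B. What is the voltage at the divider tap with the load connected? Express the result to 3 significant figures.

V_out ≈ 13.8 V

The load sits in parallel with R_B: R_B‖R_L = (55.4 × 58.5) / (55.4 + 58.5) = 28.45 kΩ.
V_out = 14.9 × 28.45 / (2.20 + 28.45) = 14.9 × 28.45/30.65 = 13.8 V.
(Unloaded it would have been 14.3 V.)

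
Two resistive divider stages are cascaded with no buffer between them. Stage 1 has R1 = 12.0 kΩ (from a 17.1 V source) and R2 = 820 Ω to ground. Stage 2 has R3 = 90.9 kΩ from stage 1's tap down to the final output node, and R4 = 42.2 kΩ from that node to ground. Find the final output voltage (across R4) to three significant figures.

Stage 2 presents R3+R4 = 133100 Ω as a load on stage 1's tap.
Stage 1's lower leg becomes R2‖(R3+R4) = 815.0 Ω, so V_mid = 17.1 × 815.0/12810 = 1.087 V.
Stage 2 is itself unloaded: V_out = V_mid × R4/(R3+R4) = 1.087 × 42200/133100 = 0.345 V.

V_out ≈ 0.345 V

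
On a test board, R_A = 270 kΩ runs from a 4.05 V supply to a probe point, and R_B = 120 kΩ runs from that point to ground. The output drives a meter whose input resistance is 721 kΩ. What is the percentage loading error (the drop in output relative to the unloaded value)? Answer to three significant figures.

10.3 %

Unloaded V = 4.05 × 120/390.0 = 1.2462 V.
Loaded: R_B‖R_L = 102.9 kΩ, giving V = 4.05 × 102.9/372.9 = 1.1174 V.
Drop = (1.2462 − 1.1174) / 1.2462 = 10.3 %.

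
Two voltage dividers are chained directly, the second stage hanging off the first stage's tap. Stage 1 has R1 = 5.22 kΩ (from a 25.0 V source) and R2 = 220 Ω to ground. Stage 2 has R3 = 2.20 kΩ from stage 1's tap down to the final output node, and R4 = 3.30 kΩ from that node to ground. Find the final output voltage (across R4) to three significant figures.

V_out ≈ 0.584 V

Stage 2 presents R3+R4 = 5500 Ω as a load on stage 1's tap.
Stage 1's lower leg becomes R2‖(R3+R4) = 211.5 Ω, so V_mid = 25.0 × 211.5/5432 = 0.9737 V.
Stage 2 is itself unloaded: V_out = V_mid × R4/(R3+R4) = 0.9737 × 3300/5500 = 0.584 V.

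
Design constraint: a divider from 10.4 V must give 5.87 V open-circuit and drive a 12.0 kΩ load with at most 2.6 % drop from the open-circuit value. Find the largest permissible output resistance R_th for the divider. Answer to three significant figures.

R_th ≤ 320 Ω

Loading drop = R_th/(R_th + R_L) ≤ 0.0260, so R_th ≤ R_L · ε/(1−ε) = 12.0 kΩ × 0.0260/0.9740 = 320 Ω.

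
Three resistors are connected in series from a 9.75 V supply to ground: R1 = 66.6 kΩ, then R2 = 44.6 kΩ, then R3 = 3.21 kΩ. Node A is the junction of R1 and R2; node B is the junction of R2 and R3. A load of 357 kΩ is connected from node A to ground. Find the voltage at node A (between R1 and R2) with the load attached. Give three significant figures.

Below node A the series string R2+R3 = 47.81 kΩ sits in parallel with the 357 kΩ load: 42.16 kΩ.
V_A = 9.75 × 42.16/(66.6 + 42.16) = 3.78 V.

V ≈ 3.78 V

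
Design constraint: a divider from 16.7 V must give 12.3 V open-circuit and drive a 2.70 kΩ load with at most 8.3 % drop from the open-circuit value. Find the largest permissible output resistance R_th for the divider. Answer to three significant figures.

R_th ≤ 244 Ω

Loading drop = R_th/(R_th + R_L) ≤ 0.0830, so R_th ≤ R_L · ε/(1−ε) = 2.70 kΩ × 0.0830/0.9170 = 244 Ω.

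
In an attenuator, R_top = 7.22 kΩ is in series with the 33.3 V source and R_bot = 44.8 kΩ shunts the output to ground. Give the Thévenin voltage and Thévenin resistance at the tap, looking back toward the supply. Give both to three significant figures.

V_th is the open-circuit tap voltage: 33.3 × 44.8/(7.22 + 44.8) = 28.7 V.
With the supply zeroed, R_top and R_bot appear in parallel from the tap: R_th = R_top‖R_bot = (7.22 × 44.8)/52.02 = 6.22 kΩ.

V_th = 28.7 V, R_th = 6.22 kΩ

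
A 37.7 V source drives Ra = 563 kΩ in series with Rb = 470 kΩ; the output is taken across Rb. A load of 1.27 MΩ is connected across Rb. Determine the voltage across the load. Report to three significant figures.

V_out ≈ 14.3 V

The load sits in parallel with Rb: Rb‖R_L = (470 × 1270) / (470 + 1270) = 343.0 kΩ.
V_out = 37.7 × 343.0 / (563 + 343.0) = 37.7 × 343.0/906.0 = 14.3 V.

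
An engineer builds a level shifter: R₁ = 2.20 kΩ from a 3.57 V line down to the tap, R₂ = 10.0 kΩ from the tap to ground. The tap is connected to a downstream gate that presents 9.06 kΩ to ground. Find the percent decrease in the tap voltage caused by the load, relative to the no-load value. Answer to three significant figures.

Unloaded V = 3.57 × 10.0/12.20 = 2.926 V.
Loaded: R₂‖R_L = 4.753 kΩ, giving V = 3.57 × 4.753/6.953 = 2.440 V.
Drop = (2.926 − 2.440) / 2.926 = 16.6 %.

16.6 %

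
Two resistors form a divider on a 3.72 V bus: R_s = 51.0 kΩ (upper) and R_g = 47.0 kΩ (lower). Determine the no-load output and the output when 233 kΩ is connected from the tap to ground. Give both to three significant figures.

Open-circuit: V = 3.72 × 47.0/(51.0 + 47.0) = 1.78 V.
With the load, R_g becomes R_g‖R_L = 39.11 kΩ, so V = 3.72 × 39.11/90.11 = 1.61 V.

Unloaded: 1.78 V; loaded: 1.61 V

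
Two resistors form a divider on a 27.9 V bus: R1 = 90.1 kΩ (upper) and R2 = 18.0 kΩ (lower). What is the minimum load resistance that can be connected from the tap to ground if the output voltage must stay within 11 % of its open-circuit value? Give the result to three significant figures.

Output resistance R_th = R1‖R2 = (90.1 × 18.0)/108.1 = 15.00 kΩ.
The fractional drop is R_th/(R_th + R_L); requiring this ≤ 0.110 gives R_L ≥ R_th(1/0.110 − 1) = 15.00 × 8.091 = 121 kΩ.

R_L(min) ≈ 121 kΩ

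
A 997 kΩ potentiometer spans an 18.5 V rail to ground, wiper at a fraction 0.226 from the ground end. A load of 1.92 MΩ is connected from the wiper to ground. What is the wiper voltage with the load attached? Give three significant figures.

V ≈ 3.83 V

The wiper splits the pot into (1−α)R = 771.7 kΩ above and αR = 225.3 kΩ below.
Lower section ‖ load = 201.7 kΩ.
V_wiper = 18.5 × 201.7/(771.7 + 201.7) = 3.83 V.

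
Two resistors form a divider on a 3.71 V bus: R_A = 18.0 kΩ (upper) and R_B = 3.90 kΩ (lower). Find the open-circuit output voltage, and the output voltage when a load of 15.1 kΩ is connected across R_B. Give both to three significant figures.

Open-circuit: V = 3.71 × 3.90/(18.0 + 3.90) = 0.661 V.
With the load, R_B becomes R_B‖R_L = 3.099 kΩ, so V = 3.71 × 3.099/21.10 = 0.545 V.

Unloaded: 0.661 V; loaded: 0.545 V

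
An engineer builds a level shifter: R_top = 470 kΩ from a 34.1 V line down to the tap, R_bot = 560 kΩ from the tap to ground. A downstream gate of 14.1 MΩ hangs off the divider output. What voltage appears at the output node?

V_out ≈ 18.2 V

The load sits in parallel with R_bot: R_bot‖R_L = (560 × 14100) / (560 + 14100) = 538.6 kΩ.
V_out = 34.1 × 538.6 / (470 + 538.6) = 34.1 × 538.6/1009 = 18.2 V.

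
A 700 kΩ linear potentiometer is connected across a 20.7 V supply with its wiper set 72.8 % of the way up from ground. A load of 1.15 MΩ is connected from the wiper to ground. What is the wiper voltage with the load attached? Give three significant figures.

V ≈ 13.4 V

The wiper splits the pot into (1−α)R = 190.4 kΩ above and αR = 509.6 kΩ below.
Lower section ‖ load = 353.1 kΩ.
V_wiper = 20.7 × 353.1/(190.4 + 353.1) = 13.4 V.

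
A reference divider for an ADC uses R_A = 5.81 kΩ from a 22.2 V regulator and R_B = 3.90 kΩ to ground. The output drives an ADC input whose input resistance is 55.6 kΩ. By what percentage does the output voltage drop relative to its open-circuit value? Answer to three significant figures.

The divider's output (Thévenin) resistance is R_A‖R_B = 2.334 kΩ.
Fractional drop under load = R_th/(R_th + R_L) = 2.334 / (2.334 + 55.6) = 0.04028.
So the output falls by 4.03 %.

4.03 %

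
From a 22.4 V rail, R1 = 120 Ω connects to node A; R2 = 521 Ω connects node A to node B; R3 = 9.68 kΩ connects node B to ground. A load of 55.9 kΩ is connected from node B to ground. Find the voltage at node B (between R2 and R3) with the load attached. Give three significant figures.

V ≈ 20.8 V

At node B, R3 is in parallel with the load: R3‖R_L = 8251 Ω.
Below node A the resistance is R2 + (R3‖R_L) = 8772 Ω, so V_A = 22.4 × 8772/8892 = 22.10 V.
Then V_B = V_A × (R3‖R_L)/(R2 + R3‖R_L) = 22.10 × 8251/8772 = 20.8 V.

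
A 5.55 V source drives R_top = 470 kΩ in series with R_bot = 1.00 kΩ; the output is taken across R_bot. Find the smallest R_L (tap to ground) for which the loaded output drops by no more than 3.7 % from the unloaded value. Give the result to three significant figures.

R_L(min) ≈ 26.0 kΩ

Output resistance R_th = R_top‖R_bot = (470000 × 1000)/471000 = 997.9 Ω.
The fractional drop is R_th/(R_th + R_L); requiring this ≤ 0.0370 gives R_L ≥ R_th(1/0.0370 − 1) = 997.9 × 26.03 = 26.0 kΩ.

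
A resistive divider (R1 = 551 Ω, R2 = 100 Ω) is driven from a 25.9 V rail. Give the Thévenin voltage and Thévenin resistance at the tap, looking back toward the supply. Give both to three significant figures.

V_th is the open-circuit tap voltage: 25.9 × 100/(551 + 100) = 3.98 V.
With the supply zeroed, R1 and R2 appear in parallel from the tap: R_th = R1‖R2 = (551 × 100)/651.0 = 84.6 Ω.

V_th = 3.98 V, R_th = 84.6 Ω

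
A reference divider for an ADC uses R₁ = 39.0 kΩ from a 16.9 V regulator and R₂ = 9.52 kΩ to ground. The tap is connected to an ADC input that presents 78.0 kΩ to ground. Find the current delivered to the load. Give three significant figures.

I_L ≈ 0.0387 mA

R₂‖R_L = 8.484 kΩ; V_out = 16.9 × 8.484/47.48 = 3.020 V.
I_L = V_out / R_L = 3.020 / 78.0 kΩ = 0.0387 mA.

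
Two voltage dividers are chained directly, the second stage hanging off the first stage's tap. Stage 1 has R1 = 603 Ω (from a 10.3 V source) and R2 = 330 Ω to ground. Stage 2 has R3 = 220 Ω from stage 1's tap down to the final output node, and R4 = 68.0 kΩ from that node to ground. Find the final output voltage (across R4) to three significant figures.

V_out ≈ 3.62 V

Stage 2 presents R3+R4 = 68220 Ω as a load on stage 1's tap.
Stage 1's lower leg becomes R2‖(R3+R4) = 328.4 Ω, so V_mid = 10.3 × 328.4/931.4 = 3.632 V.
Stage 2 is itself unloaded: V_out = V_mid × R4/(R3+R4) = 3.632 × 68000/68220 = 3.62 V.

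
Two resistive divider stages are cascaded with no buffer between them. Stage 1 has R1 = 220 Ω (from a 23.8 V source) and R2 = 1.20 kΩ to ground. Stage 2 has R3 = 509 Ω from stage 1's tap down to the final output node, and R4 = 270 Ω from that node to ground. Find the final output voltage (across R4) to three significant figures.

Stage 2 presents R3+R4 = 779.0 Ω as a load on stage 1's tap.
Stage 1's lower leg becomes R2‖(R3+R4) = 472.4 Ω, so V_mid = 23.8 × 472.4/692.4 = 16.24 V.
Stage 2 is itself unloaded: V_out = V_mid × R4/(R3+R4) = 16.24 × 270/779.0 = 5.63 V.

V_out ≈ 5.63 V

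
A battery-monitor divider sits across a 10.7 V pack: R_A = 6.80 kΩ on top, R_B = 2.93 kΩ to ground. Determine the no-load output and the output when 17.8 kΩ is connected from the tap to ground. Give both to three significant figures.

Open-circuit: V = 10.7 × 2.93/(6.80 + 2.93) = 3.22 V.
With the load, R_B becomes R_B‖R_L = 2.516 kΩ, so V = 10.7 × 2.516/9.316 = 2.89 V.

Unloaded: 3.22 V; loaded: 2.89 V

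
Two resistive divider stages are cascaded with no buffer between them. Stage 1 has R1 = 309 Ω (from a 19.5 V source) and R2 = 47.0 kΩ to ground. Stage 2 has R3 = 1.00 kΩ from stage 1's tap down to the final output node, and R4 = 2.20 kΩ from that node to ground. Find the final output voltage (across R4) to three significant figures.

Stage 2 presents R3+R4 = 3200 Ω as a load on stage 1's tap.
Stage 1's lower leg becomes R2‖(R3+R4) = 2996 Ω, so V_mid = 19.5 × 2996/3305 = 17.68 V.
Stage 2 is itself unloaded: V_out = V_mid × R4/(R3+R4) = 17.68 × 2200/3200 = 12.2 V.

V_out ≈ 12.2 V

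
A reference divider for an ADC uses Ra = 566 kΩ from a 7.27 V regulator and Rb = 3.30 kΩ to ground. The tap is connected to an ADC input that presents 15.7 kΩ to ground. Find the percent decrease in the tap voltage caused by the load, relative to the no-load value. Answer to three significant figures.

Unloaded V = 7.27 × 3.30/569.3 = 0.04214 V.
Loaded: Rb‖R_L = 2.727 kΩ, giving V = 7.27 × 2.727/568.7 = 0.03486 V.
Drop = (0.04214 − 0.03486) / 0.04214 = 17.3 %.

17.3 %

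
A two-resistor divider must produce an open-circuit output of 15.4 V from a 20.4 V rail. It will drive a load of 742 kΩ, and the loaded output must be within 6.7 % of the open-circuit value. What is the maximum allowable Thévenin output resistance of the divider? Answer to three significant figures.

Loading drop = R_th/(R_th + R_L) ≤ 0.0670, so R_th ≤ R_L · ε/(1−ε) = 742 kΩ × 0.0670/0.9330 = 53.3 kΩ.

R_th ≤ 53.3 kΩ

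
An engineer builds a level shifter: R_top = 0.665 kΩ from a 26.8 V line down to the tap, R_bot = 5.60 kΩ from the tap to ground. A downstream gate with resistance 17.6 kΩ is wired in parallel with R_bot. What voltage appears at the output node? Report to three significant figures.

The load sits in parallel with R_bot: R_bot‖R_L = (5600 × 17600) / (5600 + 17600) = 4248 Ω.
V_out = 26.8 × 4248 / (665 + 4248) = 26.8 × 4248/4913 = 23.2 V.

V_out ≈ 23.2 V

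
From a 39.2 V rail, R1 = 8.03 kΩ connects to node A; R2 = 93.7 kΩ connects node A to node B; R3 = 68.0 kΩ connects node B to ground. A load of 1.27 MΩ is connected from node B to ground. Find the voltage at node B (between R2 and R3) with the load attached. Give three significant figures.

V ≈ 15.2 V

At node B, R3 is in parallel with the load: R3‖R_L = 64.54 kΩ.
Below node A the resistance is R2 + (R3‖R_L) = 158.2 kΩ, so V_A = 39.2 × 158.2/166.3 = 37.31 V.
Then V_B = V_A × (R3‖R_L)/(R2 + R3‖R_L) = 37.31 × 64.54/158.2 = 15.2 V.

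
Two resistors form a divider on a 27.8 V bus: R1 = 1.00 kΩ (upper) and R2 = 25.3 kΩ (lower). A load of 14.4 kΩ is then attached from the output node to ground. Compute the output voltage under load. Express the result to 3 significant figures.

V_out ≈ 25.1 V

The load sits in parallel with R2: R2‖R_L = (25.3 × 14.4) / (25.3 + 14.4) = 9.177 kΩ.
V_out = 27.8 × 9.177 / (1.00 + 9.177) = 27.8 × 9.177/10.18 = 25.1 V.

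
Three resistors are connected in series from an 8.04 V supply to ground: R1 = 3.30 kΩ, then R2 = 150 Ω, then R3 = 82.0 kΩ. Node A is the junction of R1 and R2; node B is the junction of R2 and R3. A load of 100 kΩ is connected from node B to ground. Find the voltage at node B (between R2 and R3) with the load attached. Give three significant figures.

At node B, R3 is in parallel with the load: R3‖R_L = 45050 Ω.
Below node A the resistance is R2 + (R3‖R_L) = 45200 Ω, so V_A = 8.04 × 45200/48500 = 7.493 V.
Then V_B = V_A × (R3‖R_L)/(R2 + R3‖R_L) = 7.493 × 45050/45200 = 7.47 V.

V ≈ 7.47 V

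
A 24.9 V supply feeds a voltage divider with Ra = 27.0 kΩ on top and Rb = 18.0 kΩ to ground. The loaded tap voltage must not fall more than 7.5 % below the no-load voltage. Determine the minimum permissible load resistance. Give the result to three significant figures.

R_L(min) ≈ 133 kΩ

Output resistance R_th = Ra‖Rb = (27.0 × 18.0)/45.00 = 10.80 kΩ.
The fractional drop is R_th/(R_th + R_L); requiring this ≤ 0.0750 gives R_L ≥ R_th(1/0.0750 − 1) = 10.80 × 12.33 = 133 kΩ.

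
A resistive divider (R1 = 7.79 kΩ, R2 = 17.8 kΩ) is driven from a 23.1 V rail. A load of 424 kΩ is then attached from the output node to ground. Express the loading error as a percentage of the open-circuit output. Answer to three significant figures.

The divider's output (Thévenin) resistance is R1‖R2 = 5.419 kΩ.
Fractional drop under load = R_th/(R_th + R_L) = 5.419 / (5.419 + 424) = 0.01262.
So the output falls by 1.26 %.

1.26 %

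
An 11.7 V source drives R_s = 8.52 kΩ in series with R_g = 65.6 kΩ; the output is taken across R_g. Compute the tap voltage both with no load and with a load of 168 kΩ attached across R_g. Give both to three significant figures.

Open-circuit: V = 11.7 × 65.6/(8.52 + 65.6) = 10.4 V.
With the load, R_g becomes R_g‖R_L = 47.18 kΩ, so V = 11.7 × 47.18/55.70 = 9.91 V.

Unloaded: 10.4 V; loaded: 9.91 V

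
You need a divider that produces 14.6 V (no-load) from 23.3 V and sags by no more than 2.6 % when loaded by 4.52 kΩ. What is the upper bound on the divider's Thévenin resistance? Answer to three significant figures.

R_th ≤ 121 Ω

Loading drop = R_th/(R_th + R_L) ≤ 0.0260, so R_th ≤ R_L · ε/(1−ε) = 4.52 kΩ × 0.0260/0.9740 = 121 Ω.
(Any R1, R2 with R2/(R1+R2) = 0.627 and R1‖R2 ≤ 121 Ω will meet the spec.)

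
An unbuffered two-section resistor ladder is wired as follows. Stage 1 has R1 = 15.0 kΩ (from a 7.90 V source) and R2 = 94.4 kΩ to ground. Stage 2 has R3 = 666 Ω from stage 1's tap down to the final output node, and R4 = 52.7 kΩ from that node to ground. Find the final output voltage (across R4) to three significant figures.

Stage 2 presents R3+R4 = 53370 Ω as a load on stage 1's tap.
Stage 1's lower leg becomes R2‖(R3+R4) = 34090 Ω, so V_mid = 7.90 × 34090/49090 = 5.486 V.
Stage 2 is itself unloaded: V_out = V_mid × R4/(R3+R4) = 5.486 × 52700/53370 = 5.42 V.

V_out ≈ 5.42 V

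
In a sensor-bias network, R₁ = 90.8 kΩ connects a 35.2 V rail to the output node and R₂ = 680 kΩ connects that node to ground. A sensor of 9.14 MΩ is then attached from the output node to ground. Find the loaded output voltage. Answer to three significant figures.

The load sits in parallel with R₂: R₂‖R_L = (680 × 9140) / (680 + 9140) = 632.9 kΩ.
V_out = 35.2 × 632.9 / (90.8 + 632.9) = 35.2 × 632.9/723.7 = 30.8 V.

V_out ≈ 30.8 V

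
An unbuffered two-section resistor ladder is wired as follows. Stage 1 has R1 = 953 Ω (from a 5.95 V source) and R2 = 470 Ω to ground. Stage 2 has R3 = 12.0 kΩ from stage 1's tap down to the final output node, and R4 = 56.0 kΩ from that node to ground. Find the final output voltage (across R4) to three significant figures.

V_out ≈ 1.61 V

Stage 2 presents R3+R4 = 68000 Ω as a load on stage 1's tap.
Stage 1's lower leg becomes R2‖(R3+R4) = 466.8 Ω, so V_mid = 5.95 × 466.8/1420 = 1.956 V.
Stage 2 is itself unloaded: V_out = V_mid × R4/(R3+R4) = 1.956 × 56000/68000 = 1.61 V.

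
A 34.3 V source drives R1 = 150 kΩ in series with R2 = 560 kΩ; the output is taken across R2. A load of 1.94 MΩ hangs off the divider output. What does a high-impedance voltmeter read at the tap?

The load sits in parallel with R2: R2‖R_L = (560 × 1940) / (560 + 1940) = 434.6 kΩ.
V_out = 34.3 × 434.6 / (150 + 434.6) = 34.3 × 434.6/584.6 = 25.5 V.

V_out ≈ 25.5 V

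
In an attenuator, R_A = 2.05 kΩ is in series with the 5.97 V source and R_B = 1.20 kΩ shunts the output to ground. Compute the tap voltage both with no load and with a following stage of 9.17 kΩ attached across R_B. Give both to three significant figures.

Unloaded: 2.20 V; loaded: 2.04 V

Open-circuit: V = 5.97 × 1.20/(2.05 + 1.20) = 2.20 V.
With the load, R_B becomes R_B‖R_L = 1.061 kΩ, so V = 5.97 × 1.061/3.111 = 2.04 V.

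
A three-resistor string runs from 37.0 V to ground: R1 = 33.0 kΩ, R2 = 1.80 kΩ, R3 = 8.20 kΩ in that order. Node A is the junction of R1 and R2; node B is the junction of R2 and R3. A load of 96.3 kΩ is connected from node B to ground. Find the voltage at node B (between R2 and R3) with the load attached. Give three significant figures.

V ≈ 6.60 V

At node B, R3 is in parallel with the load: R3‖R_L = 7.557 kΩ.
Below node A the resistance is R2 + (R3‖R_L) = 9.357 kΩ, so V_A = 37.0 × 9.357/42.36 = 8.173 V.
Then V_B = V_A × (R3‖R_L)/(R2 + R3‖R_L) = 8.173 × 7.557/9.357 = 6.60 V.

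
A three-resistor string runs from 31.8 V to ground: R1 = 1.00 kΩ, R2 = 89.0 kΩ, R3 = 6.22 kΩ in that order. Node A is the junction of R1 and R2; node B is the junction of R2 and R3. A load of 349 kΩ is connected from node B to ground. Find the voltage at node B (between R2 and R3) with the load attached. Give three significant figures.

At node B, R3 is in parallel with the load: R3‖R_L = 6.111 kΩ.
Below node A the resistance is R2 + (R3‖R_L) = 95.11 kΩ, so V_A = 31.8 × 95.11/96.11 = 31.47 V.
Then V_B = V_A × (R3‖R_L)/(R2 + R3‖R_L) = 31.47 × 6.111/95.11 = 2.02 V.

V ≈ 2.02 V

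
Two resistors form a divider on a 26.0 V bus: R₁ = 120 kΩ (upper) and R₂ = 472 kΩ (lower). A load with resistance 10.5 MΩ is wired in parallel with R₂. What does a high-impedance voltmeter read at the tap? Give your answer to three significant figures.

V_out ≈ 20.5 V

The load sits in parallel with R₂: R₂‖R_L = (472 × 10500) / (472 + 10500) = 451.7 kΩ.
V_out = 26.0 × 451.7 / (120 + 451.7) = 26.0 × 451.7/571.7 = 20.5 V.
(Unloaded it would have been 20.7 V.)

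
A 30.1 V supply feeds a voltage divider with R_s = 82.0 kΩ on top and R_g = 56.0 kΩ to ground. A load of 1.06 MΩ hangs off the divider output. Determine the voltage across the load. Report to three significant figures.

V_out ≈ 11.8 V

The load sits in parallel with R_g: R_g‖R_L = (56.0 × 1060) / (56.0 + 1060) = 53.19 kΩ.
V_out = 30.1 × 53.19 / (82.0 + 53.19) = 30.1 × 53.19/135.2 = 11.8 V.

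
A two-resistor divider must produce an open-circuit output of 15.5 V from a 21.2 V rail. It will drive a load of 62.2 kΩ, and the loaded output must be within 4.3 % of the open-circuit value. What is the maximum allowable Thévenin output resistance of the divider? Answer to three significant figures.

R_th ≤ 2.79 kΩ

Loading drop = R_th/(R_th + R_L) ≤ 0.0430, so R_th ≤ R_L · ε/(1−ε) = 62.2 kΩ × 0.0430/0.9570 = 2.79 kΩ.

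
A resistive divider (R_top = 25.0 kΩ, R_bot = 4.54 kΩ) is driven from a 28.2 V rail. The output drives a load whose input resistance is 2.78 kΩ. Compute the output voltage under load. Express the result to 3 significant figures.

The load sits in parallel with R_bot: R_bot‖R_L = (4.54 × 2.78) / (4.54 + 2.78) = 1.724 kΩ.
V_out = 28.2 × 1.724 / (25.0 + 1.724) = 28.2 × 1.724/26.72 = 1.82 V.
(Unloaded it would have been 4.33 V.)

V_out ≈ 1.82 V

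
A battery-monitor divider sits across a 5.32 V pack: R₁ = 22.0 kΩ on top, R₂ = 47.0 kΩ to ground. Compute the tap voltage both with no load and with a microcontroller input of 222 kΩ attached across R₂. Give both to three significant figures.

Unloaded: 3.62 V; loaded: 3.39 V

Open-circuit: V = 5.32 × 47.0/(22.0 + 47.0) = 3.62 V.
With the load, R₂ becomes R₂‖R_L = 38.79 kΩ, so V = 5.32 × 38.79/60.79 = 3.39 V.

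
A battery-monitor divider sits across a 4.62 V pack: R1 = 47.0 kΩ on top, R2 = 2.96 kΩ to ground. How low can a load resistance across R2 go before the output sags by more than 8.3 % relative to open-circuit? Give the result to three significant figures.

R_L(min) ≈ 30.8 kΩ

Output resistance R_th = R1‖R2 = (47.0 × 2.96)/49.96 = 2.785 kΩ.
The fractional drop is R_th/(R_th + R_L); requiring this ≤ 0.0830 gives R_L ≥ R_th(1/0.0830 − 1) = 2.785 × 11.05 = 30.8 kΩ.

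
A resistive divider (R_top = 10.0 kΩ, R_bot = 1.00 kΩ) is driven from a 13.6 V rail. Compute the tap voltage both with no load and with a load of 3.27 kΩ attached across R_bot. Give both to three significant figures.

Open-circuit: V = 13.6 × 1.00/(10.0 + 1.00) = 1.24 V.
With the load, R_bot becomes R_bot‖R_L = 0.7658 kΩ, so V = 13.6 × 0.7658/10.77 = 0.967 V.

Unloaded: 1.24 V; loaded: 0.967 V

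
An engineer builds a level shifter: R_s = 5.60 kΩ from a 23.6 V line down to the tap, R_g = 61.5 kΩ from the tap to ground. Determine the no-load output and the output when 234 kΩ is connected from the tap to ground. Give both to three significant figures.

Open-circuit: V = 23.6 × 61.5/(5.60 + 61.5) = 21.6 V.
With the load, R_g becomes R_g‖R_L = 48.70 kΩ, so V = 23.6 × 48.70/54.30 = 21.2 V.

Unloaded: 21.6 V; loaded: 21.2 V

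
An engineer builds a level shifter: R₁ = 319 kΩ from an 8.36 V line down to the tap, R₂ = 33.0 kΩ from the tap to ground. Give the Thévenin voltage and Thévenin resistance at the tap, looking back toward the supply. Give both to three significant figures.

V_th is the open-circuit tap voltage: 8.36 × 33.0/(319 + 33.0) = 0.784 V.
With the supply zeroed, R₁ and R₂ appear in parallel from the tap: R_th = R₁‖R₂ = (319 × 33.0)/352.0 = 29.9 kΩ.

V_th = 0.784 V, R_th = 29.9 kΩ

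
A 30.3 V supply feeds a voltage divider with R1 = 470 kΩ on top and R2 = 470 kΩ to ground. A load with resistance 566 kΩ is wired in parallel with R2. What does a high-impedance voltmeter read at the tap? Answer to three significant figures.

V_out ≈ 10.7 V

The load sits in parallel with R2: R2‖R_L = (470 × 566) / (470 + 566) = 256.8 kΩ.
V_out = 30.3 × 256.8 / (470 + 256.8) = 30.3 × 256.8/726.8 = 10.7 V.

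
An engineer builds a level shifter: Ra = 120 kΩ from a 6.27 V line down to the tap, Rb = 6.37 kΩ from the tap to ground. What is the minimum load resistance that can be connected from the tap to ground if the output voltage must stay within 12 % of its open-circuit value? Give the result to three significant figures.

R_L(min) ≈ 44.4 kΩ

Output resistance R_th = Ra‖Rb = (120 × 6.37)/126.4 = 6.049 kΩ.
The fractional drop is R_th/(R_th + R_L); requiring this ≤ 0.120 gives R_L ≥ R_th(1/0.120 − 1) = 6.049 × 7.333 = 44.4 kΩ.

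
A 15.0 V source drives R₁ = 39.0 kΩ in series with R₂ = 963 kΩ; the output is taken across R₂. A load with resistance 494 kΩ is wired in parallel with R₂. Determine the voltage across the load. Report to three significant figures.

The load sits in parallel with R₂: R₂‖R_L = (963 × 494) / (963 + 494) = 326.5 kΩ.
V_out = 15.0 × 326.5 / (39.0 + 326.5) = 15.0 × 326.5/365.5 = 13.4 V.
(Unloaded it would have been 14.4 V.)

V_out ≈ 13.4 V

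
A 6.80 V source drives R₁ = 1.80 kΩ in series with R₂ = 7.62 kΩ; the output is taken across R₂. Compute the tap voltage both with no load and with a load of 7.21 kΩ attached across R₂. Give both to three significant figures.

Unloaded: 5.50 V; loaded: 4.58 V

Open-circuit: V = 6.80 × 7.62/(1.80 + 7.62) = 5.50 V.
With the load, R₂ becomes R₂‖R_L = 3.705 kΩ, so V = 6.80 × 3.705/5.505 = 4.58 V.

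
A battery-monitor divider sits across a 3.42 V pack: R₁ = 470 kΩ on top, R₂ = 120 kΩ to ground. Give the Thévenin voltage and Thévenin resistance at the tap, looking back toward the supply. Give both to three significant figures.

V_th = 0.696 V, R_th = 95.6 kΩ

V_th is the open-circuit tap voltage: 3.42 × 120/(470 + 120) = 0.696 V.
With the supply zeroed, R₁ and R₂ appear in parallel from the tap: R_th = R₁‖R₂ = (470 × 120)/590.0 = 95.6 kΩ.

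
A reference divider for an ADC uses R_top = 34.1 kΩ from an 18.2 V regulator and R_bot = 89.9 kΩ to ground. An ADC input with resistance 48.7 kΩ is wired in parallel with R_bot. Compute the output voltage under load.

The load sits in parallel with R_bot: R_bot‖R_L = (89.9 × 48.7) / (89.9 + 48.7) = 31.59 kΩ.
V_out = 18.2 × 31.59 / (34.1 + 31.59) = 18.2 × 31.59/65.69 = 8.75 V.

V_out ≈ 8.75 V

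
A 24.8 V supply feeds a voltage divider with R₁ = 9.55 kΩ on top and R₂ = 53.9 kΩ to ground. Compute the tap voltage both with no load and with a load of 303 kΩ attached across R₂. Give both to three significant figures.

Open-circuit: V = 24.8 × 53.9/(9.55 + 53.9) = 21.1 V.
With the load, R₂ becomes R₂‖R_L = 45.76 kΩ, so V = 24.8 × 45.76/55.31 = 20.5 V.

Unloaded: 21.1 V; loaded: 20.5 V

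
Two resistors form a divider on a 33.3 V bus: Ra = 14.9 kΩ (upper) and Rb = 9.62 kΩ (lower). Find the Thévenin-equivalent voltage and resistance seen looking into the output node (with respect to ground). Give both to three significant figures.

V_th = 13.1 V, R_th = 5.85 kΩ

V_th is the open-circuit tap voltage: 33.3 × 9.62/(14.9 + 9.62) = 13.1 V.
With the supply zeroed, Ra and Rb appear in parallel from the tap: R_th = Ra‖Rb = (14.9 × 9.62)/24.52 = 5.85 kΩ.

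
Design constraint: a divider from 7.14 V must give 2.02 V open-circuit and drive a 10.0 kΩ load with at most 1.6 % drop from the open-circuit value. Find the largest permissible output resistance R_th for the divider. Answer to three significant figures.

R_th ≤ 163 Ω

Loading drop = R_th/(R_th + R_L) ≤ 0.0160, so R_th ≤ R_L · ε/(1−ε) = 10.0 kΩ × 0.0160/0.9840 = 163 Ω.
(Any R1, R2 with R2/(R1+R2) = 0.283 and R1‖R2 ≤ 163 Ω will meet the spec.)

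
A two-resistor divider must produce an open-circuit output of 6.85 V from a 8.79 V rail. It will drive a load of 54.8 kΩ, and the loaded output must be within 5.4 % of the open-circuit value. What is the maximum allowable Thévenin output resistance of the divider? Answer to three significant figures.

Loading drop = R_th/(R_th + R_L) ≤ 0.0540, so R_th ≤ R_L · ε/(1−ε) = 54.8 kΩ × 0.0540/0.9460 = 3.13 kΩ.
(Any R1, R2 with R2/(R1+R2) = 0.779 and R1‖R2 ≤ 3.13 kΩ will meet the spec.)

R_th ≤ 3.13 kΩ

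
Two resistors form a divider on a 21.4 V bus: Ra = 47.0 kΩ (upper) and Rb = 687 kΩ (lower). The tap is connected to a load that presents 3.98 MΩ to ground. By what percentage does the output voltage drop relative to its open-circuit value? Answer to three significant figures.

1.09 %

The divider's output (Thévenin) resistance is Ra‖Rb = 43.99 kΩ.
Fractional drop under load = R_th/(R_th + R_L) = 43.99 / (43.99 + 3980) = 0.01093.
So the output falls by 1.09 %.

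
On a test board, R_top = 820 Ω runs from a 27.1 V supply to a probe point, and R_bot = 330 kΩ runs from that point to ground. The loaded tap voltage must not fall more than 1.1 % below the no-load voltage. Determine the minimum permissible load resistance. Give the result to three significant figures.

R_L(min) ≈ 73.5 kΩ

Output resistance R_th = R_top‖R_bot = (820 × 330000)/330800 = 818.0 Ω.
The fractional drop is R_th/(R_th + R_L); requiring this ≤ 0.0110 gives R_L ≥ R_th(1/0.0110 − 1) = 818.0 × 89.91 = 73.5 kΩ.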